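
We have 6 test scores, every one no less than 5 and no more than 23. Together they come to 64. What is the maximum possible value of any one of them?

To make one score as large as possible, make the other 5 as small as possible.
The other 5 contribute at least 5 × 5 = 25, leaving at most 64 − 25 = 39.
But each score is capped at 23, so the maximum is 23.
Achievable: one at 23 and the other 5 totalling 41, which fits since 5 × 5 ≤ 41 ≤ 5 × 23.

23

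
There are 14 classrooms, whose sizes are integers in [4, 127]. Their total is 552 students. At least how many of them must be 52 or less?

4

If only k of them are at most 52, the other 14 − k are at least 53, so the total is at least (14 − k)·53 + k·4.
This is ≤ 552, so (14 − k)·53 + 4k ≤ 552, which gives k ≥ 4.
Exactly 4 works: 4 values at 4 and 10 at 53 total 546; raise one of the low values by 6 (still ≤ 52) to hit 552.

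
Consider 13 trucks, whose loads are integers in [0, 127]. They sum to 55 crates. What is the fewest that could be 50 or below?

Each value above 50 is at least 51, contributing at least 51 − 0 = 51 above the floor 0.
The sum exceeds the floor total 0 by 55, so at most ⌊55/51⌋ = 1 exceed 50, and at least 12 are ≤ 50.
Exactly 12 works: 12 values at 0 and 1 at 51 total 51; raise one of the low values by 4 (still ≤ 50) to hit 55.

12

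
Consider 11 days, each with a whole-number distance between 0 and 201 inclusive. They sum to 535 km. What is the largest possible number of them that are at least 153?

3

With k values at 153 or above and the rest at least 0, the sum is at least 0 + 153k.
Since the sum is 535, we need 153k ≤ 535, i.e. k ≤ 3.
k = 3 is achieved by 3 values at 153 and 8 at 0, total 459; add 76 to one value (staying below 153) to reach 535.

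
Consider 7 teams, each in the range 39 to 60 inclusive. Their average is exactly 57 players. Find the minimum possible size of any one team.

39

Minimizing one value means maximizing the remaining 6.
The total is 7 × 57 = 399.
The other 6 contribute at most 6 × 60 = 360, leaving at least 399 − 360 = 39.
Since 39 ≥ 39, this is achievable: one at 39 and 6 at 60.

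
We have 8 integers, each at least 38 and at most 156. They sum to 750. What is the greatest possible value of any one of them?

Maximizing one value means minimizing the remaining 7.
The other 7 contribute at least 7 × 38 = 266, leaving at most 750 − 266 = 484.
But each integer is capped at 156, so the maximum is 156.
Achievable: one at 156 and the other 7 totalling 594, which fits since 7 × 38 ≤ 594 ≤ 7 × 156.

156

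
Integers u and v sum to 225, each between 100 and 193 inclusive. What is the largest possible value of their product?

12656

For a fixed sum, the product uv is largest when u and v are as close as possible.
Taking u = 112 and v = 113 (both in [100, 193]) gives uv = 12656.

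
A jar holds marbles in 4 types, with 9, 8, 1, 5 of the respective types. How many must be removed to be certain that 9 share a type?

23

In the worst case you take as many as possible of each type without reaching 9: 8 + 8 + 1 + 5 = 22.
The next one must give 9 of some type, so 22 + 1 = 23.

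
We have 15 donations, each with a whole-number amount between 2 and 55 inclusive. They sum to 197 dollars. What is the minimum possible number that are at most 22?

8

Let j be the number exceeding 22. Then the total is ≥ 23·j + 2·(15 − j) = 30 + 21j.
So 21j ≤ 167 and j ≤ 7; hence at least 15 − 7 = 8 are ≤ 22.
Exactly 8 works: 8 values at 2 and 7 at 23 total 177; raise one of the low values by 20 (still ≤ 22) to hit 197.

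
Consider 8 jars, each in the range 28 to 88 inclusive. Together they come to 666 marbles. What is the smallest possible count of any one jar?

50

To make one jar as small as possible, make the other 7 as large as possible.
The other 7 contribute at most 7 × 88 = 616, leaving at least 666 − 616 = 50.
Since 50 ≥ 28, this is achievable: one at 50 and 7 at 88.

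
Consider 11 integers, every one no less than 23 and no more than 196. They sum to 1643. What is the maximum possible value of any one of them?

Maximizing one value means minimizing the remaining 10.
The other 10 contribute at least 10 × 23 = 230, leaving at most 1643 − 230 = 1413.
But each integer is capped at 196, so the maximum is 196.
Achievable: one at 196 and the other 10 totalling 1447, which fits since 10 × 23 ≤ 1447 ≤ 10 × 196.

196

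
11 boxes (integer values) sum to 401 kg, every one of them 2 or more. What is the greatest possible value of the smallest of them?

36

If every one of the 11 were at least 37, the total would be at least 11 × 37 = 407 > 401.
Achievable: 6 of them at 36 and 5 at 37 total 401.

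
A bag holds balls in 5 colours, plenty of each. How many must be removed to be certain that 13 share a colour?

61

In the worst case you draw 12 of each of the 5 colours: 5 × 12 = 60.
One more forces 13 of some colour, so 60 + 1 = 61.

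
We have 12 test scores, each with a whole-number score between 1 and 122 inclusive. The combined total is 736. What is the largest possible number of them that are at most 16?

6

Each value at 16 or below falls at least 122 − 16 = 106 short of the ceiling 122.
The ceiling total is 12 × 122 = 1464, and we need 736, so at most ⌊(1464 − 736)/106⌋ = 6 can be that low.
k = 6 is achieved by 6 values at 16 and 6 at 122, total 828; lower one of the 122's by 92 (still > 16) to reach 736.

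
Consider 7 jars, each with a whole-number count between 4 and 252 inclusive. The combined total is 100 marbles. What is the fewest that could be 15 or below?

1

If only k of them are at most 15, the other 7 − k are at least 16, so the total is at least (7 − k)·16 + k·4.
This is ≤ 100, so (7 − k)·16 + 4k ≤ 100, which gives k ≥ 1.
Exactly 1 works: 1 value at 4 and 6 at 16 total 100.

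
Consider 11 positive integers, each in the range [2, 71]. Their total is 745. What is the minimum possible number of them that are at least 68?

2

Each value short of 68 is at most 67, costing at least 71 − 67 = 4 against the maximum total of 781.
We can afford to lose at most 781 − 745 = 36, so at most ⌊36/4⌋ = 9 fall short, and at least 2 are ≥ 68.
Exactly 2 works: 2 values at 71 and 9 at 67 total 745.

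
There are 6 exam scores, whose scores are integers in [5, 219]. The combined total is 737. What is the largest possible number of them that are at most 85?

4

Each value at 85 or below falls at least 219 − 85 = 134 short of the ceiling 219.
The ceiling total is 6 × 219 = 1314, and we need 737, so at most ⌊(1314 − 737)/134⌋ = 4 can be that low.
k = 4 is achieved by 4 values at 85 and 2 at 219, total 778; lower one of the 219's by 41 (still > 85) to reach 737.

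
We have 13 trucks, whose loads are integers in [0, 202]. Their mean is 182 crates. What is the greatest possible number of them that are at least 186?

12

The total is 13 × 182 = 2366.
With k values at 186 or above and the rest at least 0, the sum is at least 0 + 186k.
Since the sum is 2366, we need 186k ≤ 2366, i.e. k ≤ 12.
k = 12 is achieved by 12 values at 186 and 1 at 0, total 2232; add 134 to one value (staying below 186) to reach 2366.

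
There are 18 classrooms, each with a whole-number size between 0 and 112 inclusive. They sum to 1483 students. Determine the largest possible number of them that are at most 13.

5

Each value at 13 or below falls at least 112 − 13 = 99 short of the ceiling 112.
The ceiling total is 18 × 112 = 2016, and we need 1483, so at most ⌊(2016 − 1483)/99⌋ = 5 can be that low.
k = 5 is achieved by 5 values at 13 and 13 at 112, total 1521; lower one of the 112's by 38 (still > 13) to reach 1483.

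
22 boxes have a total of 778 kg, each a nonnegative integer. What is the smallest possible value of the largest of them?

36

Some value must be at least ⌈778/22⌉ = 36, since 22 × 35 = 770 < 778.
Taking 14 copies of 35 and 8 copies of 36 gives exactly 778, so 36 is attained.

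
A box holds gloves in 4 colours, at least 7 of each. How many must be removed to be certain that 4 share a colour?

13

In the worst case you draw 3 of each of the 4 colours: 4 × 3 = 12.
One more forces 4 of some colour, so 12 + 1 = 13.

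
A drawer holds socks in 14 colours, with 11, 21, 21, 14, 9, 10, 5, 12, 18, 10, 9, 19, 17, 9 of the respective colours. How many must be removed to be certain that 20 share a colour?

182

In the worst case you take as many as possible of each colour without reaching 20: 11 + 19 + 19 + 14 + 9 + 10 + 5 + 12 + 18 + 10 + 9 + 19 + 17 + 9 = 181.
The next one must give 20 of some colour, so 181 + 1 = 182.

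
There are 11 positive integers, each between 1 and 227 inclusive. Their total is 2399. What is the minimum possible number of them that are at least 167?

10

Each value short of 167 is at most 166, costing at least 227 − 166 = 61 against the maximum total of 2497.
We can afford to lose at most 2497 − 2399 = 98, so at most ⌊98/61⌋ = 1 fall short, and at least 10 are ≥ 167.
Exactly 10 works: 10 values at 227 and 1 at 166 total 2436; lower one of the high values by 37 (still ≥ 167) to hit 2399.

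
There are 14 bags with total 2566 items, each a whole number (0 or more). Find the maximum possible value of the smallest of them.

183

If every one of the 14 were at least 184, the total would be at least 14 × 184 = 2576 > 2566.
Taking 10 copies of 183 and 4 copies of 184 gives exactly 2566, so 183 is attained.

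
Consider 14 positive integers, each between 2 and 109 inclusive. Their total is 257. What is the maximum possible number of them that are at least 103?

2

If k of the values are ≥ 103, the total is ≥ 103k + 2(14 − k).
Setting 103k + 2(14 − k) ≤ 257 gives 101k ≤ 229, so k ≤ 2.
k = 2 is achieved by 2 values at 103 and 12 at 2, total 230; add 27 to one value (staying below 103) to reach 257.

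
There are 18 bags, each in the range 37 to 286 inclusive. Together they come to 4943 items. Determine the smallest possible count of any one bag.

81

Minimizing one value means maximizing the remaining 17.
The other 17 contribute at most 17 × 286 = 4862, leaving at least 4943 − 4862 = 81.
Since 81 ≥ 37, this is achievable: one at 81 and 17 at 286.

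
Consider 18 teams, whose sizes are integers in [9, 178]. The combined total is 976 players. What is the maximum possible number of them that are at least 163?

Suppose k of them are at least 163. Those contribute at least 163 each and the other 18 − k at least 9 each.
So the total is at least 163k + 9(18 − k) = 162 + 154k. This must be ≤ 976, giving k ≤ 5.
k = 5 is achieved by 5 values at 163 and 13 at 9, total 932; add 44 to one value (staying below 163) to reach 976.

5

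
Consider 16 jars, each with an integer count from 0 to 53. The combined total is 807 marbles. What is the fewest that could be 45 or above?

Each value short of 45 is at most 44, costing at least 53 − 44 = 9 against the maximum total of 848.
We can afford to lose at most 848 − 807 = 41, so at most ⌊41/9⌋ = 4 fall short, and at least 12 are ≥ 45.
Exactly 12 works: 12 values at 53 and 4 at 44 total 812; lower one of the high values by 5 (still ≥ 45) to hit 807.

12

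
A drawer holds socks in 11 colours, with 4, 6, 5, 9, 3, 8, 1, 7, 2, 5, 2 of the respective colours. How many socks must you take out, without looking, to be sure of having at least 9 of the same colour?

52

In the worst case you take as many as possible of each colour without reaching 9: 4 + 6 + 5 + 8 + 3 + 8 + 1 + 7 + 2 + 5 + 2 = 51.
The next one must give 9 of some colour, so 51 + 1 = 52.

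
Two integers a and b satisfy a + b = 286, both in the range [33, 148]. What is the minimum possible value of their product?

For a fixed sum, ab is smallest when a and b are as far apart as possible.
The extreme feasible split is a = 138, b = 148, giving ab = 20424.

20424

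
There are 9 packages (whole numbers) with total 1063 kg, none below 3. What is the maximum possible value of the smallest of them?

118

If every one of the 9 were at least 119, the total would be at least 9 × 119 = 1071 > 1063.
Achievable: 8 of them at 118 and 1 at 119 total 1063.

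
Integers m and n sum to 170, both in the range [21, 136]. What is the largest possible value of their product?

mn = m(170 − m) is maximized when m is as near 170/2 as the bounds allow.
Taking m = 85 and n = 85 (both in [21, 136]) gives mn = 7225.

7225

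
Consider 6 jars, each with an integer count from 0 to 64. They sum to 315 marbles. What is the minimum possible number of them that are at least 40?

Each value short of 40 is at most 39, costing at least 64 − 39 = 25 against the maximum total of 384.
We can afford to lose at most 384 − 315 = 69, so at most ⌊69/25⌋ = 2 fall short, and at least 4 are ≥ 40.
Exactly 4 works: 4 values at 64 and 2 at 39 total 334; lower one of the high values by 19 (still ≥ 40) to hit 315.

4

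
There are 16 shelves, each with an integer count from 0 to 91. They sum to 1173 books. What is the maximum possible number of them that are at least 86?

13

Suppose k of them are at least 86. Those contribute at least 86 each and the other 16 − k at least 0 each.
So the total is at least 86k + 0(16 − k) = 0 + 86k. This must be ≤ 1173, giving k ≤ 13.
k = 13 is achieved by 13 values at 86 and 3 at 0, total 1118; add 55 to one value (staying below 86) to reach 1173.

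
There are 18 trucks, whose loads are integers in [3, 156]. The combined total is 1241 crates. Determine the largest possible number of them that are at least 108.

With k values at 108 or above and the rest at least 3, the sum is at least 54 + 105k.
Since the sum is 1241, we need 105k ≤ 1187, i.e. k ≤ 11.
k = 11 is achieved by 11 values at 108 and 7 at 3, total 1209; add 32 to one value (staying below 108) to reach 1241.

11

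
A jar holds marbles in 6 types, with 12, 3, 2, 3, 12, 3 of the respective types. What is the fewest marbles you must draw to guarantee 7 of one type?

In the worst case you take as many as possible of each type without reaching 7: 6 + 3 + 2 + 3 + 6 + 3 = 23.
The next one must give 7 of some type, so 23 + 1 = 24.

24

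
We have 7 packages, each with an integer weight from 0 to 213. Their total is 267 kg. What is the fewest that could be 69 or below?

4

Let j be the number exceeding 69. Then the total is ≥ 70·j + 0·(7 − j) = 0 + 70j.
So 70j ≤ 267 and j ≤ 3; hence at least 7 − 3 = 4 are ≤ 69.
Exactly 4 works: 4 values at 0 and 3 at 70 total 210; raise one of the low values by 57 (still ≤ 69) to hit 267.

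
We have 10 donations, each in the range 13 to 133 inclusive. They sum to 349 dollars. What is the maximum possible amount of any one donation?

To make one donation as large as possible, make the other 9 as small as possible.
The other 9 contribute at least 9 × 13 = 117, leaving at most 349 − 117 = 232.
But each donation is capped at 133, so the maximum is 133.
Achievable: one at 133 and the other 9 totalling 216, which fits since 9 × 13 ≤ 216 ≤ 9 × 133.

133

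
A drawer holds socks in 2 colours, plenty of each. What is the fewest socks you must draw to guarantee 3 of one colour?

5

In the worst case you draw 2 of each of the 2 colours: 2 × 2 = 4.
One more forces 3 of some colour, so 4 + 1 = 5.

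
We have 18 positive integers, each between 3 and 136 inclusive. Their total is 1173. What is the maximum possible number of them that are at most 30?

Each value at 30 or below falls at least 136 − 30 = 106 short of the ceiling 136.
The ceiling total is 18 × 136 = 2448, and we need 1173, so at most ⌊(2448 − 1173)/106⌋ = 12 can be that low.
k = 12 is achieved by 12 values at 30 and 6 at 136, total 1176; lower one of the 136's by 3 (still > 30) to reach 1173.

12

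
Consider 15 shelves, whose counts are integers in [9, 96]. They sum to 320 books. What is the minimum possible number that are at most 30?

7

Each value above 30 is at least 31, contributing at least 31 − 9 = 22 above the floor 9.
The sum exceeds the floor total 135 by 185, so at most ⌊185/22⌋ = 8 exceed 30, and at least 7 are ≤ 30.
Exactly 7 works: 7 values at 9 and 8 at 31 total 311; raise one of the low values by 9 (still ≤ 30) to hit 320.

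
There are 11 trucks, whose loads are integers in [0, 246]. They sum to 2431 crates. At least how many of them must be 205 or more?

5

Each value short of 205 is at most 204, costing at least 246 − 204 = 42 against the maximum total of 2706.
We can afford to lose at most 2706 − 2431 = 275, so at most ⌊275/42⌋ = 6 fall short, and at least 5 are ≥ 205.
Exactly 5 works: 5 values at 246 and 6 at 204 total 2454; lower one of the high values by 23 (still ≥ 205) to hit 2431.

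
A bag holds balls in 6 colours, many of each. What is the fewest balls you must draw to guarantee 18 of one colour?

In the worst case you draw 17 of each of the 6 colours: 6 × 17 = 102.
One more forces 18 of some colour, so 102 + 1 = 103.

103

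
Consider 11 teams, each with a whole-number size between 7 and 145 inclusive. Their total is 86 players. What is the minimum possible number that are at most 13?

Let j be the number exceeding 13. Then the total is ≥ 14·j + 7·(11 − j) = 77 + 7j.
So 7j ≤ 9 and j ≤ 1; hence at least 11 − 1 = 10 are ≤ 13.
Exactly 10 works: 10 values at 7 and 1 at 14 total 84; raise one of the low values by 2 (still ≤ 13) to hit 86.

10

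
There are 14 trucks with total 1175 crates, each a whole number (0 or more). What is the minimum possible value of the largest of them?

84

If every one of the 14 were at most 83, the total would be at most 14 × 83 = 1162 < 1175.
Taking 1 copy of 83 and 13 copies of 84 gives exactly 1175, so 84 is attained.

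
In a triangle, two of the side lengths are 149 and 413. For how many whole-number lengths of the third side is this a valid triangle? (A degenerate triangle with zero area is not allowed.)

The triangle inequality gives |149 − 413| < c < 149 + 413, i.e. 264 < c < 562.
So c can be any integer from 265 to 561: 297 values.

297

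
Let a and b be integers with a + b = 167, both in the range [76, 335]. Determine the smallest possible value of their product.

6916

For a fixed sum, ab is smallest when a and b are as far apart as possible.
The extreme feasible split is a = 76, b = 91, giving ab = 6916.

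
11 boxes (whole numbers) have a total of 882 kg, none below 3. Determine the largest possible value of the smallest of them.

80

If every one of the 11 were at least 81, the total would be at least 11 × 81 = 891 > 882.
Achievable: 9 of them at 80 and 2 at 81 total 882.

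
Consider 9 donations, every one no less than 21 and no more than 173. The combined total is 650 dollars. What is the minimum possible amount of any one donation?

21

To make one donation as small as possible, make the other 8 as large as possible.
The other 8 can take up 8 × 173 = 1384 ≥ 650 − 21, so one donation can sit at its floor of 21.
Achievable: one at 21 and the other 8 totalling 629, which fits since 8 × 21 ≤ 629 ≤ 8 × 173.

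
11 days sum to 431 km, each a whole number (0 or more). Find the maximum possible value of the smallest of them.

39

The 11 values sum to 431, so their minimum is at most ⌊431/11⌋ = 39.
Taking 9 copies of 39 and 2 copies of 40 gives exactly 431, so 39 is attained.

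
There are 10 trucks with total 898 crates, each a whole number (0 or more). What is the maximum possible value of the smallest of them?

89

The 10 values sum to 898, so their minimum is at most ⌊898/10⌋ = 89.
Equality holds with 2 values of 89 and 8 values of 90.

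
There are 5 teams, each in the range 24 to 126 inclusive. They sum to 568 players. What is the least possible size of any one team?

To make one team as small as possible, make the other 4 as large as possible.
The other 4 contribute at most 4 × 126 = 504, leaving at least 568 − 504 = 64.
Since 64 ≥ 24, this is achievable: one at 64 and 4 at 126.

64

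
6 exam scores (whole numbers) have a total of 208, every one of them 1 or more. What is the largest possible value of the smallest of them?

34

The 6 values sum to 208, so their minimum is at most ⌊208/6⌋ = 34.
Taking 2 copies of 34 and 4 copies of 35 gives exactly 208, so 34 is attained.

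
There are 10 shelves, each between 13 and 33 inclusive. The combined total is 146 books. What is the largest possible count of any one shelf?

29

Maximizing one value means minimizing the remaining 9.
The other 9 contribute at least 9 × 13 = 117, leaving at most 146 − 117 = 29.
Since 29 ≤ 33, this is achievable: one at 29 and 9 at 13.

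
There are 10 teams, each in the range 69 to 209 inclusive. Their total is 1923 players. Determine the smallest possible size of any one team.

69

To make one team as small as possible, make the other 9 as large as possible.
The other 9 can take up 9 × 209 = 1881 ≥ 1923 − 69, so one team can sit at its floor of 69.
Achievable: one at 69 and the other 9 totalling 1854, which fits since 9 × 69 ≤ 1854 ≤ 9 × 209.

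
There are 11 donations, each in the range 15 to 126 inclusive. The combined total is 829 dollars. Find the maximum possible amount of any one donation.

Maximizing one value means minimizing the remaining 10.
The other 10 contribute at least 10 × 15 = 150, leaving at most 829 − 150 = 679.
But each donation is capped at 126, so the maximum is 126.
Achievable: one at 126 and the other 10 totalling 703, which fits since 10 × 15 ≤ 703 ≤ 10 × 126.

126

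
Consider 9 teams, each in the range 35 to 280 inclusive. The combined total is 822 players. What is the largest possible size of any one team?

280

Maximizing one value means minimizing the remaining 8.
The other 8 contribute at least 8 × 35 = 280, leaving at most 822 − 280 = 542.
But each team is capped at 280, so the maximum is 280.
Achievable: one at 280 and the other 8 totalling 542, which fits since 8 × 35 ≤ 542 ≤ 8 × 280.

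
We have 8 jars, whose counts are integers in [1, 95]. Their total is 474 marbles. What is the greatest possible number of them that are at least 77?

Suppose k of them are at least 77. Those contribute at least 77 each and the other 8 − k at least 1 each.
So the total is at least 77k + 1(8 − k) = 8 + 76k. This must be ≤ 474, giving k ≤ 6.
k = 6 is achieved by 6 values at 77 and 2 at 1, total 464; add 10 to one value (staying below 77) to reach 474.

6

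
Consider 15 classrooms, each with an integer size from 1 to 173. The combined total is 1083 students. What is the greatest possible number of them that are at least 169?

If k of the values are ≥ 169, the total is ≥ 169k + 1(15 − k).
Setting 169k + 1(15 − k) ≤ 1083 gives 168k ≤ 1068, so k ≤ 6.
k = 6 is achieved by 6 values at 169 and 9 at 1, total 1023; add 60 to one value (staying below 169) to reach 1083.

6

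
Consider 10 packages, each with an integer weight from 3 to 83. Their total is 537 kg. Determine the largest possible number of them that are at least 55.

9

With k values at 55 or above and the rest at least 3, the sum is at least 30 + 52k.
Since the sum is 537, we need 52k ≤ 507, i.e. k ≤ 9.
k = 9 is achieved by 9 values at 55 and 1 at 3, total 498; add 39 to one value (staying below 55) to reach 537.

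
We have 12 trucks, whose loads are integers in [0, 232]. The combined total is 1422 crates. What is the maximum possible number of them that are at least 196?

Suppose k of them are at least 196. Those contribute at least 196 each and the other 12 − k at least 0 each.
So the total is at least 196k + 0(12 − k) = 0 + 196k. This must be ≤ 1422, giving k ≤ 7.
k = 7 is achieved by 7 values at 196 and 5 at 0, total 1372; add 50 to one value (staying below 196) to reach 1422.

7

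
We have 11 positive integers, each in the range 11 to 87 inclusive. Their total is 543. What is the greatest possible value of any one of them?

87

Maximizing one value means minimizing the remaining 10.
The other 10 contribute at least 10 × 11 = 110, leaving at most 543 − 110 = 433.
But each integer is capped at 87, so the maximum is 87.
Achievable: one at 87 and the other 10 totalling 456, which fits since 10 × 11 ≤ 456 ≤ 10 × 87.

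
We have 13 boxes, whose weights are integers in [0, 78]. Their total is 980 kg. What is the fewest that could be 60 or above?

12

Suppose at most 13 − j of them reach 60; then j values are ≤ 59 and the rest ≤ 78.
The total is then ≤ 59·j + 78·(13 − j) = 1014 − 19j. For this to be ≥ 980 we need j ≤ 1, so at least 13 − 1 = 12 must reach 60.
Exactly 12 works: 12 values at 78 and 1 at 59 total 995; lower one of the high values by 15 (still ≥ 60) to hit 980.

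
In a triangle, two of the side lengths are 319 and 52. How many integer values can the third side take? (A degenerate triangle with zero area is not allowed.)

103

The triangle inequality gives |319 − 52| < c < 319 + 52, i.e. 267 < c < 371.
So c can be any integer from 268 to 370: 103 values.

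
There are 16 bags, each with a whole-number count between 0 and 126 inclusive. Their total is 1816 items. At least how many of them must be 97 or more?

Each value short of 97 is at most 96, costing at least 126 − 96 = 30 against the maximum total of 2016.
We can afford to lose at most 2016 − 1816 = 200, so at most ⌊200/30⌋ = 6 fall short, and at least 10 are ≥ 97.
Exactly 10 works: 10 values at 126 and 6 at 96 total 1836; lower one of the high values by 20 (still ≥ 97) to hit 1816.

10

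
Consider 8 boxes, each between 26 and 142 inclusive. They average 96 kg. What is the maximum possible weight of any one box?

To make one box as large as possible, make the other 7 as small as possible.
The total is 8 × 96 = 768.
The other 7 contribute at least 7 × 26 = 182, leaving at most 768 − 182 = 586.
But each box is capped at 142, so the maximum is 142.
Achievable: one at 142 and the other 7 totalling 626, which fits since 7 × 26 ≤ 626 ≤ 7 × 142.

142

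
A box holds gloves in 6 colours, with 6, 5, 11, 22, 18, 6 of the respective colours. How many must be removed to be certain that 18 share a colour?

In the worst case you take as many as possible of each colour without reaching 18: 6 + 5 + 11 + 17 + 17 + 6 = 62.
The next one must give 18 of some colour, so 62 + 1 = 63.

63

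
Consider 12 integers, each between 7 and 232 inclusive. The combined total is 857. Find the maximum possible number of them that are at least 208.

If k of the values are ≥ 208, the total is ≥ 208k + 7(12 − k).
Setting 208k + 7(12 − k) ≤ 857 gives 201k ≤ 773, so k ≤ 3.
k = 3 is achieved by 3 values at 208 and 9 at 7, total 687; add 170 to one value (staying below 208) to reach 857.

3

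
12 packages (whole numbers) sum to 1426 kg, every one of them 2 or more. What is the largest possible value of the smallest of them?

The 12 values sum to 1426, so their minimum is at most ⌊1426/12⌋ = 118.
Taking 2 copies of 118 and 10 copies of 119 gives exactly 1426, so 118 is attained.

118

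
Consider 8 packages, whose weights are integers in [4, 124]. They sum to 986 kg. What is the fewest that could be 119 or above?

Suppose at most 8 − j of them reach 119; then j values are ≤ 118 and the rest ≤ 124.
The total is then ≤ 118·j + 124·(8 − j) = 992 − 6j. For this to be ≥ 986 we need j ≤ 1, so at least 8 − 1 = 7 must reach 119.
Exactly 7 works: 7 values at 124 and 1 at 118 total 986.

7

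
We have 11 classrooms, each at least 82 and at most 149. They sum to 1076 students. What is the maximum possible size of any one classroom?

149

Maximizing one value means minimizing the remaining 10.
The other 10 contribute at least 10 × 82 = 820, leaving at most 1076 − 820 = 256.
But each classroom is capped at 149, so the maximum is 149.
Achievable: one at 149 and the other 10 totalling 927, which fits since 10 × 82 ≤ 927 ≤ 10 × 149.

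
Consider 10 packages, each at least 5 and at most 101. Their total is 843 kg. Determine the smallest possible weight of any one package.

5

To make one package as small as possible, make the other 9 as large as possible.
The other 9 can take up 9 × 101 = 909 ≥ 843 − 5, so one package can sit at its floor of 5.
Achievable: one at 5 and the other 9 totalling 838, which fits since 9 × 5 ≤ 838 ≤ 9 × 101.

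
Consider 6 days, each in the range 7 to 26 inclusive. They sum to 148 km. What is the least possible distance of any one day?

To make one day as small as possible, make the other 5 as large as possible.
The other 5 contribute at most 5 × 26 = 130, leaving at least 148 − 130 = 18.
Since 18 ≥ 7, this is achievable: one at 18 and 5 at 26.

18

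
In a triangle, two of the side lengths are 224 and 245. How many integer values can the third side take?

The triangle inequality gives |224 − 245| < c < 224 + 245, i.e. 21 < c < 469.
So c can be any integer from 22 to 468: 447 values.

447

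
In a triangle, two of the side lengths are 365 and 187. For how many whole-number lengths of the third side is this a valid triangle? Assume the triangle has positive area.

373

The triangle inequality gives |365 − 187| < c < 365 + 187, i.e. 178 < c < 552.
So c can be any integer from 179 to 551: 373 values.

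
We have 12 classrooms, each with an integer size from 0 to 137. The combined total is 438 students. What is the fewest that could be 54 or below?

5

Let j be the number exceeding 54. Then the total is ≥ 55·j + 0·(12 − j) = 0 + 55j.
So 55j ≤ 438 and j ≤ 7; hence at least 12 − 7 = 5 are ≤ 54.
Exactly 5 works: 5 values at 0 and 7 at 55 total 385; raise one of the low values by 53 (still ≤ 54) to hit 438.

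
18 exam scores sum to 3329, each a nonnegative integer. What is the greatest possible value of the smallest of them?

The average is 3329/18 < 185, so some value is ≤ 184.
Taking 1 copy of 184 and 17 copies of 185 gives exactly 3329, so 184 is attained.

184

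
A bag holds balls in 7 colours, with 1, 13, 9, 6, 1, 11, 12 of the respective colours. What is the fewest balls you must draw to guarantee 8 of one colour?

37

In the worst case you take as many as possible of each colour without reaching 8: 1 + 7 + 7 + 6 + 1 + 7 + 7 = 36.
The next one must give 8 of some colour, so 36 + 1 = 37.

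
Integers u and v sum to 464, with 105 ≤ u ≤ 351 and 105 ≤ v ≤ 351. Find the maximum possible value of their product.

53824

With u + v fixed, uv peaks when the two are closest together.
Taking u = 232 and v = 232 (both in [105, 351]) gives uv = 53824.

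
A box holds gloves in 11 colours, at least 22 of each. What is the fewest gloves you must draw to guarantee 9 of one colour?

89

In the worst case you draw 8 of each of the 11 colours: 11 × 8 = 88.
One more forces 9 of some colour, so 88 + 1 = 89.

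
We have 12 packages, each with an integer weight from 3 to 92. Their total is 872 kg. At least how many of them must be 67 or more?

4

Suppose at most 12 − j of them reach 67; then j values are ≤ 66 and the rest ≤ 92.
The total is then ≤ 66·j + 92·(12 − j) = 1104 − 26j. For this to be ≥ 872 we need j ≤ 8, so at least 12 − 8 = 4 must reach 67.
Exactly 4 works: 4 values at 92 and 8 at 66 total 896; lower one of the high values by 24 (still ≥ 67) to hit 872.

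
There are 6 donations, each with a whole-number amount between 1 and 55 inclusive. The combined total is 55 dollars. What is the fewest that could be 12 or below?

2

Each value above 12 is at least 13, contributing at least 13 − 1 = 12 above the floor 1.
The sum exceeds the floor total 6 by 49, so at most ⌊49/12⌋ = 4 exceed 12, and at least 2 are ≤ 12.
Exactly 2 works: 2 values at 1 and 4 at 13 total 54; raise one of the low values by 1 (still ≤ 12) to hit 55.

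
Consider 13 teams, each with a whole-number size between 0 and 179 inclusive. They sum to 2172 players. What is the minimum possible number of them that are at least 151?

If only k of them are at least 151, the other 13 − k are at most 150, so the total is at most k·179 + (13 − k)·150.
This must reach 2172, so k·179 + (13 − k)·150 ≥ 2172, giving k ≥ 8.
Exactly 8 works: 8 values at 179 and 5 at 150 total 2182; lower one of the high values by 10 (still ≥ 151) to hit 2172.

8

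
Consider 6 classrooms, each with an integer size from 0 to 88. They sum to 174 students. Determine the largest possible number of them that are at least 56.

3

With k values at 56 or above and the rest at least 0, the sum is at least 0 + 56k.
Since the sum is 174, we need 56k ≤ 174, i.e. k ≤ 3.
k = 3 is achieved by 3 values at 56 and 3 at 0, total 168; add 6 to one value (staying below 56) to reach 174.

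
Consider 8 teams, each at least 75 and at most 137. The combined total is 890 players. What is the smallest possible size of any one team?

Minimizing one value means maximizing the remaining 7.
The other 7 can take up 7 × 137 = 959 ≥ 890 − 75, so one team can sit at its floor of 75.
Achievable: one at 75 and the other 7 totalling 815, which fits since 7 × 75 ≤ 815 ≤ 7 × 137.

75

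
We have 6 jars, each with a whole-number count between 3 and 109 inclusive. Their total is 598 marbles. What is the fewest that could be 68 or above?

5

If only k of them are at least 68, the other 6 − k are at most 67, so the total is at most k·109 + (6 − k)·67.
This must reach 598, so k·109 + (6 − k)·67 ≥ 598, giving k ≥ 5.
Exactly 5 works: 5 values at 109 and 1 at 67 total 612; lower one of the high values by 14 (still ≥ 68) to hit 598.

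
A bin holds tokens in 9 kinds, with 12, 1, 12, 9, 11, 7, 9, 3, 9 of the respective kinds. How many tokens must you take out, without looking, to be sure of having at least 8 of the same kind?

In the worst case you take as many as possible of each kind without reaching 8: 7 + 1 + 7 + 7 + 7 + 7 + 7 + 3 + 7 = 53.
The next one must give 8 of some kind, so 53 + 1 = 54.

54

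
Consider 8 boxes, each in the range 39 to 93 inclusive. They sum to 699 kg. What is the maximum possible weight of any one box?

93

Maximizing one value means minimizing the remaining 7.
The other 7 contribute at least 7 × 39 = 273, leaving at most 699 − 273 = 426.
But each box is capped at 93, so the maximum is 93.
Achievable: one at 93 and the other 7 totalling 606, which fits since 7 × 39 ≤ 606 ≤ 7 × 93.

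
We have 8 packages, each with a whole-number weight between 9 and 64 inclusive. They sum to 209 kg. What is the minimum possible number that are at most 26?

1

Let j be the number exceeding 26. Then the total is ≥ 27·j + 9·(8 − j) = 72 + 18j.
So 18j ≤ 137 and j ≤ 7; hence at least 8 − 7 = 1 are ≤ 26.
Exactly 1 works: 1 value at 9 and 7 at 27 total 198; raise one of the low values by 11 (still ≤ 26) to hit 209.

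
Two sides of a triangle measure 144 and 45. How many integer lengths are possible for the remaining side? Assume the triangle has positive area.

The triangle inequality gives |144 − 45| < c < 144 + 45, i.e. 99 < c < 189.
So c can be any integer from 100 to 188: 89 values.

89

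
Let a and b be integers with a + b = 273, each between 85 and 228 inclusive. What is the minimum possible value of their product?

For a fixed sum, ab is smallest when a and b are as far apart as possible.
At the endpoint a = 85, b = 273 − 85 = 188, so ab = 85 × 188 = 15980.

15980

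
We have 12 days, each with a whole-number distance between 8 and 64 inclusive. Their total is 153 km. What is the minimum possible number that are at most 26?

9

If only k of them are at most 26, the other 12 − k are at least 27, so the total is at least (12 − k)·27 + k·8.
This is ≤ 153, so (12 − k)·27 + 8k ≤ 153, which gives k ≥ 9.
Exactly 9 works: 9 values at 8 and 3 at 27 total 153.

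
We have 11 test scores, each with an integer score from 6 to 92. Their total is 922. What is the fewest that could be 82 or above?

Suppose at most 11 − j of them reach 82; then j values are ≤ 81 and the rest ≤ 92.
The total is then ≤ 81·j + 92·(11 − j) = 1012 − 11j. For this to be ≥ 922 we need j ≤ 8, so at least 11 − 8 = 3 must reach 82.
Exactly 3 works: 3 values at 92 and 8 at 81 total 924; lower one of the high values by 2 (still ≥ 82) to hit 922.

3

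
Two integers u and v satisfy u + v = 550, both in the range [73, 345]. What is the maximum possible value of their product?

With u + v fixed, uv peaks when the two are closest together.
Taking u = 275 and v = 275 (both in [73, 345]) gives uv = 75625.

75625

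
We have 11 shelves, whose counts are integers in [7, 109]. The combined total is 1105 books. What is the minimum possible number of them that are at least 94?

Each value short of 94 is at most 93, costing at least 109 − 93 = 16 against the maximum total of 1199.
We can afford to lose at most 1199 − 1105 = 94, so at most ⌊94/16⌋ = 5 fall short, and at least 6 are ≥ 94.
Exactly 6 works: 6 values at 109 and 5 at 93 total 1119; lower one of the high values by 14 (still ≥ 94) to hit 1105.

6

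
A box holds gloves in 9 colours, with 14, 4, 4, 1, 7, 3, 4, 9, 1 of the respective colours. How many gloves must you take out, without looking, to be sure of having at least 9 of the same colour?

41

In the worst case you take as many as possible of each colour without reaching 9: 8 + 4 + 4 + 1 + 7 + 3 + 4 + 8 + 1 = 40.
The next one must give 9 of some colour, so 40 + 1 = 41.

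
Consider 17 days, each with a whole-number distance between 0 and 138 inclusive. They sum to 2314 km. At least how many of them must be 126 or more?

If only k of them are at least 126, the other 17 − k are at most 125, so the total is at most k·138 + (17 − k)·125.
This must reach 2314, so k·138 + (17 − k)·125 ≥ 2314, giving k ≥ 15.
Exactly 15 works: 15 values at 138 and 2 at 125 total 2320; lower one of the high values by 6 (still ≥ 126) to hit 2314.

15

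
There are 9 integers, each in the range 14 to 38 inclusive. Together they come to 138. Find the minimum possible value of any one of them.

To make one integer as small as possible, make the other 8 as large as possible.
The other 8 can take up 8 × 38 = 304 ≥ 138 − 14, so one integer can sit at its floor of 14.
Achievable: one at 14 and the other 8 totalling 124, which fits since 8 × 14 ≤ 124 ≤ 8 × 38.

14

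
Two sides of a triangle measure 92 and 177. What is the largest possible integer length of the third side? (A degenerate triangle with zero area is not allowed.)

The third side must be less than 92 + 177 = 269.
The largest integer below 269 is 268.

268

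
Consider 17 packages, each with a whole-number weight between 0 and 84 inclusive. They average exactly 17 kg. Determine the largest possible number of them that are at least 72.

4

The total is 17 × 17 = 289.
If k of the values are ≥ 72, the total is ≥ 72k + 0(17 − k).
Setting 72k + 0(17 − k) ≤ 289 gives 72k ≤ 289, so k ≤ 4.
k = 4 is achieved by 4 values at 72 and 13 at 0, total 288; add 1 to one value (staying below 72) to reach 289.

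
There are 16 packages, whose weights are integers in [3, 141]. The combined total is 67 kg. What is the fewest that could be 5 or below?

10

Each value above 5 is at least 6, contributing at least 6 − 3 = 3 above the floor 3.
The sum exceeds the floor total 48 by 19, so at most ⌊19/3⌋ = 6 exceed 5, and at least 10 are ≤ 5.
Exactly 10 works: 10 values at 3 and 6 at 6 total 66; raise one of the low values by 1 (still ≤ 5) to hit 67.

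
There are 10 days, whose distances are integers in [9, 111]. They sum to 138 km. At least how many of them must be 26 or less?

Each value above 26 is at least 27, contributing at least 27 − 9 = 18 above the floor 9.
The sum exceeds the floor total 90 by 48, so at most ⌊48/18⌋ = 2 exceed 26, and at least 8 are ≤ 26.
Exactly 8 works: 8 values at 9 and 2 at 27 total 126; raise one of the low values by 12 (still ≤ 26) to hit 138.

8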